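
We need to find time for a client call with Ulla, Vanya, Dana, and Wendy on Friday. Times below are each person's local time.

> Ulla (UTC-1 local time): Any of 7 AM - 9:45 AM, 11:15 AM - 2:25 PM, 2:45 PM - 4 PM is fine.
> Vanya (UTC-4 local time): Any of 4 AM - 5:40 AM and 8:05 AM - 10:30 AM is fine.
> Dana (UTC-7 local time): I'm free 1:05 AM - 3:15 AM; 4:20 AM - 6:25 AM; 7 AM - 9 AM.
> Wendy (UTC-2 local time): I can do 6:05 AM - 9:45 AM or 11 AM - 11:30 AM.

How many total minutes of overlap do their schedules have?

Ulla in UTC: 08:00-10:45, 12:15-15:25, 15:45-17:00 (add 1h to convert from UTC-1).
Vanya in UTC: 08:00-09:40, 12:05-14:30 (add 4h to convert from UTC-4).
Dana in UTC: 08:05-10:15, 11:20-13:25, 14:00-16:00 (add 7h to convert from UTC-7).
Wendy in UTC: 08:05-11:45, 13:00-13:30 (add 2h to convert from UTC-2).
Ulla ∩ Vanya: 08:00-09:40, 12:15-14:30.
Ulla ∩ Vanya ∩ Dana: 08:05-09:40, 12:15-13:25, 14:00-14:30.
Ulla ∩ Vanya ∩ Dana ∩ Wendy: 08:05-09:40, 13:00-13:25.
Summing the common windows: 95 + 25 = 120 minutes.

120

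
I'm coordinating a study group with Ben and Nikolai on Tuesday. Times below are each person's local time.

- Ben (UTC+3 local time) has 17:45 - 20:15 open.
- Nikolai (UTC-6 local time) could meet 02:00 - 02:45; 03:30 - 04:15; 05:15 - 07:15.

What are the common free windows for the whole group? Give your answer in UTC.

Ben in UTC: 14:45-17:15 (subtract 3h to convert from UTC+3).
Nikolai in UTC: 08:00-08:45, 09:30-10:15, 11:15-13:15 (add 6h to convert from UTC-6).
Ben ∩ Nikolai: ∅.
There is no time when everyone is free.

none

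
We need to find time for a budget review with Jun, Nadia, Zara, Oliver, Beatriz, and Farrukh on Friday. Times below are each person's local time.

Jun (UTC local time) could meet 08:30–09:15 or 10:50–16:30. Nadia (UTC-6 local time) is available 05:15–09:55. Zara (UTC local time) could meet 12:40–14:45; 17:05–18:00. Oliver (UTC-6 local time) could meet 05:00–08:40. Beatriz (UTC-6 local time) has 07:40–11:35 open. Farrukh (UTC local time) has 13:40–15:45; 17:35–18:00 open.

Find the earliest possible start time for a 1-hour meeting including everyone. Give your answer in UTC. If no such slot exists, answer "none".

Jun in UTC: 08:30-09:15, 10:50-16:30.
Nadia in UTC: 11:15-15:55 (add 6h to convert from UTC-6).
Zara in UTC: 12:40-14:45, 17:05-18:00.
Oliver in UTC: 11:00-14:40 (add 6h to convert from UTC-6).
Beatriz in UTC: 13:40-17:35 (add 6h to convert from UTC-6).
Farrukh in UTC: 13:40-15:45, 17:35-18:00.
Jun ∩ Nadia: 11:15-15:55.
Jun ∩ Nadia ∩ Zara: 12:40-14:45.
Jun ∩ Nadia ∩ Zara ∩ Oliver: 12:40-14:40.
Jun ∩ Nadia ∩ Zara ∩ Oliver ∩ Beatriz: 13:40-14:40.
Jun ∩ Nadia ∩ Zara ∩ Oliver ∩ Beatriz ∩ Farrukh: 13:40-14:40.
The first common window of at least 60 minutes is 13:40-14:40, so the earliest start is 13:40.

13:40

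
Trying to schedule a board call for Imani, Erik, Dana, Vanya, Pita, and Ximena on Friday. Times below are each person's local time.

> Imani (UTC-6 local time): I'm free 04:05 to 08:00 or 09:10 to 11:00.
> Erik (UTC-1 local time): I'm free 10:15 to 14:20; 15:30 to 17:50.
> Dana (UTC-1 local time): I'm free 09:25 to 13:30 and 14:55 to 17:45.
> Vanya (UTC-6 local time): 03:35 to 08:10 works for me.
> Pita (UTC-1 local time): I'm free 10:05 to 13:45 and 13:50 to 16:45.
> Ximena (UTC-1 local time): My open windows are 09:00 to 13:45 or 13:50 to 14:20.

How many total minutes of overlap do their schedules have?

Imani in UTC: 10:05-14:00, 15:10-17:00 (add 6h to convert from UTC-6).
Erik in UTC: 11:15-15:20, 16:30-18:50 (add 1h to convert from UTC-1).
Dana in UTC: 10:25-14:30, 15:55-18:45 (add 1h to convert from UTC-1).
Vanya in UTC: 09:35-14:10 (add 6h to convert from UTC-6).
Pita in UTC: 11:05-14:45, 14:50-17:45 (add 1h to convert from UTC-1).
Ximena in UTC: 10:00-14:45, 14:50-15:20 (add 1h to convert from UTC-1).
Imani ∩ Erik: 11:15-14:00, 15:10-15:20, 16:30-17:00.
Imani ∩ Erik ∩ Dana: 11:15-14:00, 16:30-17:00.
Imani ∩ Erik ∩ Dana ∩ Vanya: 11:15-14:00.
Imani ∩ Erik ∩ Dana ∩ Vanya ∩ Pita: 11:15-14:00.
Imani ∩ Erik ∩ Dana ∩ Vanya ∩ Pita ∩ Ximena: 11:15-14:00.
That's a single block of 165 minutes.

165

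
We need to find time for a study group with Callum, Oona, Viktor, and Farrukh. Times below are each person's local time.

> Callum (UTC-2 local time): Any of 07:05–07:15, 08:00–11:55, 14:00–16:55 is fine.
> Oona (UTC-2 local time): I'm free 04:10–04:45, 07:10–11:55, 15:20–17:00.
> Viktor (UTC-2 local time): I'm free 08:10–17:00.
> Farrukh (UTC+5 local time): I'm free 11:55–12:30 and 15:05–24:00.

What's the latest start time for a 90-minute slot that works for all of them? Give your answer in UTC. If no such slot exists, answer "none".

17:25

Callum in UTC: 09:05-09:15, 10:00-13:55, 16:00-18:55 (add 2h to convert from UTC-2).
Oona in UTC: 06:10-06:45, 09:10-13:55, 17:20-19:00 (add 2h to convert from UTC-2).
Viktor in UTC: 10:10-19:00 (add 2h to convert from UTC-2).
Farrukh in UTC: 06:55-07:30, 10:05-19:00 (subtract 5h to convert from UTC+5).
Callum ∩ Oona: 09:10-09:15, 10:00-13:55, 17:20-18:55.
Callum ∩ Oona ∩ Viktor: 10:10-13:55, 17:20-18:55.
Callum ∩ Oona ∩ Viktor ∩ Farrukh: 10:10-13:55, 17:20-18:55.
Those are the intersection windows.
The last common window of at least 90 minutes is 17:20-18:55; a 90-minute meeting can start as late as 17:25 and still end by 18:55.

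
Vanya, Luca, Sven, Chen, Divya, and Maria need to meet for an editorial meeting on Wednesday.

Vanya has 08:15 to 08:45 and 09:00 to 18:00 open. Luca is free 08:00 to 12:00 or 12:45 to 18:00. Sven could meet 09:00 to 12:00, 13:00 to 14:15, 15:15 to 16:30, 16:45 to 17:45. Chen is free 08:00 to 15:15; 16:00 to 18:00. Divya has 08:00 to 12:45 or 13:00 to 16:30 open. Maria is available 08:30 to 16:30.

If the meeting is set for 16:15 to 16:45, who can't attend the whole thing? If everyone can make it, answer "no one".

Vanya: free for 16:15-16:45. Luca: free for 16:15-16:45. Sven: not fully free for 16:15-16:45. Chen: free for 16:15-16:45. Divya: not fully free for 16:15-16:45. Maria: not fully free for 16:15-16:45.

Divya, Maria, Sven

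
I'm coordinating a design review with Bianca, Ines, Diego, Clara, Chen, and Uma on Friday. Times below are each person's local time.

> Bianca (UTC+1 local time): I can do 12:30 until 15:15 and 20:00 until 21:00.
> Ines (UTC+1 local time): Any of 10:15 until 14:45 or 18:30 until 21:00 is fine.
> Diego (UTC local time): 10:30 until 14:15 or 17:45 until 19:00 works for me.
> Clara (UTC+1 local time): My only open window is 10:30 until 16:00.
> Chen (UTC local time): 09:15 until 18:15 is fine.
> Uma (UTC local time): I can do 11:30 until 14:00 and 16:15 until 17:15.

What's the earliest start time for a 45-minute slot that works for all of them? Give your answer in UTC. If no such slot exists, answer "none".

Bianca in UTC: 11:30-14:15, 19:00-20:00 (subtract 1h to convert from UTC+1).
Ines in UTC: 09:15-13:45, 17:30-20:00 (subtract 1h to convert from UTC+1).
Diego in UTC: 10:30-14:15, 17:45-19:00.
Clara in UTC: 09:30-15:00 (subtract 1h to convert from UTC+1).
Chen in UTC: 09:15-18:15.
Uma in UTC: 11:30-14:00, 16:15-17:15.
Bianca ∩ Ines: 11:30-13:45, 19:00-20:00.
Bianca ∩ Ines ∩ Diego: 11:30-13:45.
Bianca ∩ Ines ∩ Diego ∩ Clara: 11:30-13:45.
Bianca ∩ Ines ∩ Diego ∩ Clara ∩ Chen: 11:30-13:45.
Bianca ∩ Ines ∩ Diego ∩ Clara ∩ Chen ∩ Uma: 11:30-13:45.
The first common window of at least 45 minutes is 11:30-13:45, so the earliest start is 11:30.

11:30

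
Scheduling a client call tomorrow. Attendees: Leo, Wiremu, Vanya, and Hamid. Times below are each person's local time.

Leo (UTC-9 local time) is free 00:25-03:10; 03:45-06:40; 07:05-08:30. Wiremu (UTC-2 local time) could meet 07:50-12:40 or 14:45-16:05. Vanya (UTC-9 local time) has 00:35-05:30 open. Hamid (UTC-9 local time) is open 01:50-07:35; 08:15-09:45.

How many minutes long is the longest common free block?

Leo in UTC: 09:25-12:10, 12:45-15:40, 16:05-17:30 (add 9h to convert from UTC-9).
Wiremu in UTC: 09:50-14:40, 16:45-18:05 (add 2h to convert from UTC-2).
Vanya in UTC: 09:35-14:30 (add 9h to convert from UTC-9).
Hamid in UTC: 10:50-16:35, 17:15-18:45 (add 9h to convert from UTC-9).
Leo ∩ Wiremu: 09:50-12:10, 12:45-14:40, 16:45-17:30.
Leo ∩ Wiremu ∩ Vanya: 09:50-12:10, 12:45-14:30.
Leo ∩ Wiremu ∩ Vanya ∩ Hamid: 10:50-12:10, 12:45-14:30.
So the common availability across everyone is 10:50-12:10, 12:45-14:30.
The longest is 12:45-14:30 at 105 minutes.

105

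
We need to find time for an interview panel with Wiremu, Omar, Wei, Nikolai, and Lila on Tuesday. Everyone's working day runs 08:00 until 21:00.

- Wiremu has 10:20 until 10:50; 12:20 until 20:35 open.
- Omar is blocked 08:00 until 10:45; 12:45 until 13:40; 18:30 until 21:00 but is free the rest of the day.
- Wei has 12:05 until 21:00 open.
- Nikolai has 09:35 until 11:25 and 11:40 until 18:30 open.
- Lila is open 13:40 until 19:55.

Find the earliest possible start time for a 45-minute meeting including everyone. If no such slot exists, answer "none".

Wiremu free: 10:20-10:50, 12:20-20:35.
Omar free: 10:45-12:45, 13:40-18:30 (invert busy blocks within the working day).
Wei free: 12:05-21:00.
Nikolai free: 09:35-11:25, 11:40-18:30.
Lila free: 13:40-19:55.
Wiremu ∩ Omar: 10:45-10:50, 12:20-12:45, 13:40-18:30.
Wiremu ∩ Omar ∩ Wei: 12:20-12:45, 13:40-18:30.
Wiremu ∩ Omar ∩ Wei ∩ Nikolai: 12:20-12:45, 13:40-18:30.
Wiremu ∩ Omar ∩ Wei ∩ Nikolai ∩ Lila: 13:40-18:30.
Those are the intersection windows.
The first common window of at least 45 minutes is 13:40-18:30, so the earliest start is 13:40.

13:40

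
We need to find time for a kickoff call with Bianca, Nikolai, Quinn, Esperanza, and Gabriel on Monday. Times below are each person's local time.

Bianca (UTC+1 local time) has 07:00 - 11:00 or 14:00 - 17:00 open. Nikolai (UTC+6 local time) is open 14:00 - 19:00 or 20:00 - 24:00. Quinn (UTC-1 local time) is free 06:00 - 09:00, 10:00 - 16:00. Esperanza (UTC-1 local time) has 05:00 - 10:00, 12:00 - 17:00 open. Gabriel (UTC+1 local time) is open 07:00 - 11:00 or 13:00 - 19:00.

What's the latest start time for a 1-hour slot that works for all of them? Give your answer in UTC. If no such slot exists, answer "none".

15:00

Bianca in UTC: 06:00-10:00, 13:00-16:00 (subtract 1h to convert from UTC+1).
Nikolai in UTC: 08:00-13:00, 14:00-18:00 (subtract 6h to convert from UTC+6).
Quinn in UTC: 07:00-10:00, 11:00-17:00 (add 1h to convert from UTC-1).
Esperanza in UTC: 06:00-11:00, 13:00-18:00 (add 1h to convert from UTC-1).
Gabriel in UTC: 06:00-10:00, 12:00-18:00 (subtract 1h to convert from UTC+1).
Bianca ∩ Nikolai: 08:00-10:00, 14:00-16:00.
Bianca ∩ Nikolai ∩ Quinn: 08:00-10:00, 14:00-16:00.
Bianca ∩ Nikolai ∩ Quinn ∩ Esperanza: 08:00-10:00, 14:00-16:00.
Bianca ∩ Nikolai ∩ Quinn ∩ Esperanza ∩ Gabriel: 08:00-10:00, 14:00-16:00.
The last common window of at least 60 minutes is 14:00-16:00; a 60-minute meeting can start as late as 15:00 and still end by 16:00.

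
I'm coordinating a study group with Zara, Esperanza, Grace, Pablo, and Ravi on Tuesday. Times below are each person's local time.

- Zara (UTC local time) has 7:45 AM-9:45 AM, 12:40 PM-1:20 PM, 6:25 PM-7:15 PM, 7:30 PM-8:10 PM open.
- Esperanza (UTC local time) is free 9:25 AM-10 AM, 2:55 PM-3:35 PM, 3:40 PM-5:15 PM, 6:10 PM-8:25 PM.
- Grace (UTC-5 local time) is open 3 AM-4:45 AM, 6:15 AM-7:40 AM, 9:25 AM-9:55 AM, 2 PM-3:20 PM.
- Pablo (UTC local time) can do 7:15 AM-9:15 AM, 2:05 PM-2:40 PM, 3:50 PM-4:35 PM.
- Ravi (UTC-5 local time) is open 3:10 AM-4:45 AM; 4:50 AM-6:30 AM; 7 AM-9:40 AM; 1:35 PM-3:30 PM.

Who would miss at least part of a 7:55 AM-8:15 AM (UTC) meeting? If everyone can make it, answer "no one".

Zara in UTC: 07:45-09:45, 12:40-13:20, 18:25-19:15, 19:30-20:10.
Esperanza in UTC: 09:25-10:00, 14:55-15:35, 15:40-17:15, 18:10-20:25.
Grace in UTC: 08:00-09:45, 11:15-12:40, 14:25-14:55, 19:00-20:20 (add 5h to convert from UTC-5).
Pablo in UTC: 07:15-09:15, 14:05-14:40, 15:50-16:35.
Ravi in UTC: 08:10-09:45, 09:50-11:30, 12:00-14:40, 18:35-20:30 (add 5h to convert from UTC-5).
Zara: free for 07:55-08:15. Esperanza: not fully free for 07:55-08:15. Grace: not fully free for 07:55-08:15. Pablo: free for 07:55-08:15. Ravi: not fully free for 07:55-08:15.

Esperanza, Grace, Ravi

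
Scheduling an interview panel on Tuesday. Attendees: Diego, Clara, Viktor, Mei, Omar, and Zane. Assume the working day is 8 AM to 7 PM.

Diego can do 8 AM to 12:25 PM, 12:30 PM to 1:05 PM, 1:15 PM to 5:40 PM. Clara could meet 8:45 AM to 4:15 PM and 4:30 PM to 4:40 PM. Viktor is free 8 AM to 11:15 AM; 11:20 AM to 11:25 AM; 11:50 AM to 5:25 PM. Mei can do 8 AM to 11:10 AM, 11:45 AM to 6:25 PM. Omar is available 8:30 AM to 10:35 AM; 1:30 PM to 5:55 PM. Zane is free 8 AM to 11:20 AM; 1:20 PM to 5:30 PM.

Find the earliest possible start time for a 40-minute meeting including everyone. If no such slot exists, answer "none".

08:45

Diego ∩ Clara: 08:45-12:25, 12:30-13:05, 13:15-16:15, 16:30-16:40.
Diego ∩ Clara ∩ Viktor: 08:45-11:15, 11:20-11:25, 11:50-12:25, 12:30-13:05, 13:15-16:15, 16:30-16:40.
Diego ∩ Clara ∩ Viktor ∩ Mei: 08:45-11:10, 11:50-12:25, 12:30-13:05, 13:15-16:15, 16:30-16:40.
Diego ∩ Clara ∩ Viktor ∩ Mei ∩ Omar: 08:45-10:35, 13:30-16:15, 16:30-16:40.
Diego ∩ Clara ∩ Viktor ∩ Mei ∩ Omar ∩ Zane: 08:45-10:35, 13:30-16:15, 16:30-16:40.
The first common window of at least 40 minutes is 08:45-10:35, so the earliest start is 08:45.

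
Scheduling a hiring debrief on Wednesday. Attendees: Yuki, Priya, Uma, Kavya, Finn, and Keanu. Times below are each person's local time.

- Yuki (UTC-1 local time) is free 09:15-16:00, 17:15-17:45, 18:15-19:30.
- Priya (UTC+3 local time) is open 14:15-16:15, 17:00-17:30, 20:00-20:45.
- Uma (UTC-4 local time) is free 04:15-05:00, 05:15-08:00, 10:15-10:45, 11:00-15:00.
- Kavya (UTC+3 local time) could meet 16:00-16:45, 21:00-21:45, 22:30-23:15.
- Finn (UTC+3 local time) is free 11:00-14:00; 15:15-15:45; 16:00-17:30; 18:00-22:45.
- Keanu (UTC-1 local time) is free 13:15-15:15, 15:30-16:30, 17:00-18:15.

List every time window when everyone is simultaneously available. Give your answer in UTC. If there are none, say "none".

Yuki in UTC: 10:15-17:00, 18:15-18:45, 19:15-20:30 (add 1h to convert from UTC-1).
Priya in UTC: 11:15-13:15, 14:00-14:30, 17:00-17:45 (subtract 3h to convert from UTC+3).
Uma in UTC: 08:15-09:00, 09:15-12:00, 14:15-14:45, 15:00-19:00 (add 4h to convert from UTC-4).
Kavya in UTC: 13:00-13:45, 18:00-18:45, 19:30-20:15 (subtract 3h to convert from UTC+3).
Finn in UTC: 08:00-11:00, 12:15-12:45, 13:00-14:30, 15:00-19:45 (subtract 3h to convert from UTC+3).
Keanu in UTC: 14:15-16:15, 16:30-17:30, 18:00-19:15 (add 1h to convert from UTC-1).
Yuki ∩ Priya: 11:15-13:15, 14:00-14:30.
Yuki ∩ Priya ∩ Uma: 11:15-12:00, 14:15-14:30.
Yuki ∩ Priya ∩ Uma ∩ Kavya: ∅.
Yuki ∩ Priya ∩ Uma ∩ Kavya ∩ Finn: ∅.
Yuki ∩ Priya ∩ Uma ∩ Kavya ∩ Finn ∩ Keanu: ∅.
There is no time when everyone is free.

none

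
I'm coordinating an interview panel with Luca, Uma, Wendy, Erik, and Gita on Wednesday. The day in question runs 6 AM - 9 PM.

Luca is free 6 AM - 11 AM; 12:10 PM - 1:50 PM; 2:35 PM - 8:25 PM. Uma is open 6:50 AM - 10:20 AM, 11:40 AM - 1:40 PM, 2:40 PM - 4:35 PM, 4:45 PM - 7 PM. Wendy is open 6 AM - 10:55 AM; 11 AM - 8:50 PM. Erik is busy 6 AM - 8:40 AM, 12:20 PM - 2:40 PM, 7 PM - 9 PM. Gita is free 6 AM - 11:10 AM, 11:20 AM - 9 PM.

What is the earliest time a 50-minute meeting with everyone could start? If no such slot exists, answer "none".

Luca free: 06:00-11:00, 12:10-13:50, 14:35-20:25.
Uma free: 06:50-10:20, 11:40-13:40, 14:40-16:35, 16:45-19:00.
Wendy free: 06:00-10:55, 11:00-20:50.
Erik free: 08:40-12:20, 14:40-19:00 (invert busy blocks within the working day).
Gita free: 06:00-11:10, 11:20-21:00.
Luca ∩ Uma: 06:50-10:20, 12:10-13:40, 14:40-16:35, 16:45-19:00.
Luca ∩ Uma ∩ Wendy: 06:50-10:20, 12:10-13:40, 14:40-16:35, 16:45-19:00.
Luca ∩ Uma ∩ Wendy ∩ Erik: 08:40-10:20, 12:10-12:20, 14:40-16:35, 16:45-19:00.
Luca ∩ Uma ∩ Wendy ∩ Erik ∩ Gita: 08:40-10:20, 12:10-12:20, 14:40-16:35, 16:45-19:00.
So the common availability across everyone is 08:40-10:20, 12:10-12:20, 14:40-16:35, 16:45-19:00.
The first common window of at least 50 minutes is 08:40-10:20, so the earliest start is 08:40.

08:40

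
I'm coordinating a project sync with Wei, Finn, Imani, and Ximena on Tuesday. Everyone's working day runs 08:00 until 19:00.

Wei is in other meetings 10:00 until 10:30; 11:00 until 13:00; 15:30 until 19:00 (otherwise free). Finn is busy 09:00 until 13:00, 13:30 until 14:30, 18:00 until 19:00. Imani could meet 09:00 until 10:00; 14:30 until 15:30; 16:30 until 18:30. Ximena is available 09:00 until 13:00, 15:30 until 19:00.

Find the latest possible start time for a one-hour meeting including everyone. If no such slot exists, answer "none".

none

Wei free: 08:00-10:00, 10:30-11:00, 13:00-15:30 (invert busy blocks within the working day).
Finn free: 08:00-09:00, 13:00-13:30, 14:30-18:00 (invert busy blocks within the working day).
Imani free: 09:00-10:00, 14:30-15:30, 16:30-18:30.
Ximena free: 09:00-13:00, 15:30-19:00.
Wei ∩ Finn: 08:00-09:00, 13:00-13:30, 14:30-15:30.
Wei ∩ Finn ∩ Imani: 14:30-15:30.
Wei ∩ Finn ∩ Imani ∩ Ximena: ∅.
There is no time when everyone is free.
No common window is at least 60 minutes long.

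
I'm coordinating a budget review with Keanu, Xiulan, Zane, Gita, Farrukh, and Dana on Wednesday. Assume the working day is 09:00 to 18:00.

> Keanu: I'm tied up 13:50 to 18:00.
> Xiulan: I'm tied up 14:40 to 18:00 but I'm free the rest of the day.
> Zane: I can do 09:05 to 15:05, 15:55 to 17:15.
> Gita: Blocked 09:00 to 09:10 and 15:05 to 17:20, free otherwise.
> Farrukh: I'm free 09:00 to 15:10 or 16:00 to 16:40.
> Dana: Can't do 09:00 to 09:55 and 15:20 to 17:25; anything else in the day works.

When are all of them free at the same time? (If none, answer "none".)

Keanu free: 09:00-13:50 (invert busy blocks within the working day).
Xiulan free: 09:00-14:40 (invert busy blocks within the working day).
Zane free: 09:05-15:05, 15:55-17:15.
Gita free: 09:10-15:05, 17:20-18:00 (invert busy blocks within the working day).
Farrukh free: 09:00-15:10, 16:00-16:40.
Dana free: 09:55-15:20, 17:25-18:00 (invert busy blocks within the working day).
Keanu ∩ Xiulan: 09:00-13:50.
Keanu ∩ Xiulan ∩ Zane: 09:05-13:50.
Keanu ∩ Xiulan ∩ Zane ∩ Gita: 09:10-13:50.
Keanu ∩ Xiulan ∩ Zane ∩ Gita ∩ Farrukh: 09:10-13:50.
Keanu ∩ Xiulan ∩ Zane ∩ Gita ∩ Farrukh ∩ Dana: 09:55-13:50.

09:55-13:50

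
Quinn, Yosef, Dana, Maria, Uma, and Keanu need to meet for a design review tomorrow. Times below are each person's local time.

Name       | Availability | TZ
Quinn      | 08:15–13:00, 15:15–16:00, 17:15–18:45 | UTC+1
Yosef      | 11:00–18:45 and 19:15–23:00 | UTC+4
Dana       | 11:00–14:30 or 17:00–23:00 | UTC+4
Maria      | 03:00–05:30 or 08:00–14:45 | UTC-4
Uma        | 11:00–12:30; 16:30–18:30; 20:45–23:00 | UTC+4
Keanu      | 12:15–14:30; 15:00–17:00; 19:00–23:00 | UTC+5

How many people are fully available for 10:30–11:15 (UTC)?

3

Quinn in UTC: 07:15-12:00, 14:15-15:00, 16:15-17:45 (subtract 1h to convert from UTC+1).
Yosef in UTC: 07:00-14:45, 15:15-19:00 (subtract 4h to convert from UTC+4).
Dana in UTC: 07:00-10:30, 13:00-19:00 (subtract 4h to convert from UTC+4).
Maria in UTC: 07:00-09:30, 12:00-18:45 (add 4h to convert from UTC-4).
Uma in UTC: 07:00-08:30, 12:30-14:30, 16:45-19:00 (subtract 4h to convert from UTC+4).
Keanu in UTC: 07:15-09:30, 10:00-12:00, 14:00-18:00 (subtract 5h to convert from UTC+5).
Quinn, Yosef, and Keanu can make the full 10:30-11:15 slot — that's 3.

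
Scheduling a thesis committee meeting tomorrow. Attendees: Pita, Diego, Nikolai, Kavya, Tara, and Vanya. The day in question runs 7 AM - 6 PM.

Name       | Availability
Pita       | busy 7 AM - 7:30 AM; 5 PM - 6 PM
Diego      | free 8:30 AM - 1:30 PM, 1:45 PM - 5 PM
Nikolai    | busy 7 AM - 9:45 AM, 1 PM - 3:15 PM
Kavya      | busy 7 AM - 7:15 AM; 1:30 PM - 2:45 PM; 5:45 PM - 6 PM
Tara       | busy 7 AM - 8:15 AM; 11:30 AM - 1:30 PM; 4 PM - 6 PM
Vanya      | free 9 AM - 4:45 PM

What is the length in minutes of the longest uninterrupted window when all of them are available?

Pita free: 07:30-17:00 (invert busy blocks within the working day).
Diego free: 08:30-13:30, 13:45-17:00.
Nikolai free: 09:45-13:00, 15:15-18:00 (invert busy blocks within the working day).
Kavya free: 07:15-13:30, 14:45-17:45 (invert busy blocks within the working day).
Tara free: 08:15-11:30, 13:30-16:00 (invert busy blocks within the working day).
Vanya free: 09:00-16:45.
Pita ∩ Diego: 08:30-13:30, 13:45-17:00.
Pita ∩ Diego ∩ Nikolai: 09:45-13:00, 15:15-17:00.
Pita ∩ Diego ∩ Nikolai ∩ Kavya: 09:45-13:00, 15:15-17:00.
Pita ∩ Diego ∩ Nikolai ∩ Kavya ∩ Tara: 09:45-11:30, 15:15-16:00.
Pita ∩ Diego ∩ Nikolai ∩ Kavya ∩ Tara ∩ Vanya: 09:45-11:30, 15:15-16:00.
So the common availability across everyone is 09:45-11:30, 15:15-16:00.
The longest is 09:45-11:30 at 105 minutes.

105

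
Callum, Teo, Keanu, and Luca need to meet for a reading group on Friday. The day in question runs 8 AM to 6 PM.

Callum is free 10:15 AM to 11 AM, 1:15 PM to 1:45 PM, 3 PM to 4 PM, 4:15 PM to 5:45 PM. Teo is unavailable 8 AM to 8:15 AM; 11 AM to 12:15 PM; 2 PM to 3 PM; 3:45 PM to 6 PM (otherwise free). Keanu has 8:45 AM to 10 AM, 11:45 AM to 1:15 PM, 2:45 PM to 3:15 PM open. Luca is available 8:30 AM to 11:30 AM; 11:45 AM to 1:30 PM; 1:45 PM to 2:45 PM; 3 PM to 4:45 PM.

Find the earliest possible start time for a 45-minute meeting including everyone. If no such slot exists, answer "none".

Callum free: 10:15-11:00, 13:15-13:45, 15:00-16:00, 16:15-17:45.
Teo free: 08:15-11:00, 12:15-14:00, 15:00-15:45 (invert busy blocks within the working day).
Keanu free: 08:45-10:00, 11:45-13:15, 14:45-15:15.
Luca free: 08:30-11:30, 11:45-13:30, 13:45-14:45, 15:00-16:45.
Callum ∩ Teo: 10:15-11:00, 13:15-13:45, 15:00-15:45.
Callum ∩ Teo ∩ Keanu: 15:00-15:15.
Callum ∩ Teo ∩ Keanu ∩ Luca: 15:00-15:15.
So the common availability across everyone is 15:00-15:15.
No common window is at least 45 minutes long.

none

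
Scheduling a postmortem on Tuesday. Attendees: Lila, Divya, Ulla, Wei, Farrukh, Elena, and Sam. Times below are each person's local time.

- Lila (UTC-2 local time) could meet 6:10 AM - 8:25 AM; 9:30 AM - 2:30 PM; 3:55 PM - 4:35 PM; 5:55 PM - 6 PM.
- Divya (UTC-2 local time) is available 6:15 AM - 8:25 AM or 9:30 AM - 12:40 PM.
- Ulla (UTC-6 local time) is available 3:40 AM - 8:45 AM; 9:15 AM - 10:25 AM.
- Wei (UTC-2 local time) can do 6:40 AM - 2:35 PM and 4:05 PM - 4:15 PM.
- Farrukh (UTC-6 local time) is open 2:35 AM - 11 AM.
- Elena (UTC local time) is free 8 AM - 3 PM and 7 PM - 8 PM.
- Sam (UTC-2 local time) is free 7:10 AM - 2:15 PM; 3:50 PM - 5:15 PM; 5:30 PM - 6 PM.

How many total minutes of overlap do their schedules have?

Lila in UTC: 08:10-10:25, 11:30-16:30, 17:55-18:35, 19:55-20:00 (add 2h to convert from UTC-2).
Divya in UTC: 08:15-10:25, 11:30-14:40 (add 2h to convert from UTC-2).
Ulla in UTC: 09:40-14:45, 15:15-16:25 (add 6h to convert from UTC-6).
Wei in UTC: 08:40-16:35, 18:05-18:15 (add 2h to convert from UTC-2).
Farrukh in UTC: 08:35-17:00 (add 6h to convert from UTC-6).
Elena in UTC: 08:00-15:00, 19:00-20:00.
Sam in UTC: 09:10-16:15, 17:50-19:15, 19:30-20:00 (add 2h to convert from UTC-2).
Lila ∩ Divya: 08:15-10:25, 11:30-14:40.
Lila ∩ Divya ∩ Ulla: 09:40-10:25, 11:30-14:40.
Lila ∩ Divya ∩ Ulla ∩ Wei: 09:40-10:25, 11:30-14:40.
Lila ∩ Divya ∩ Ulla ∩ Wei ∩ Farrukh: 09:40-10:25, 11:30-14:40.
Lila ∩ Divya ∩ Ulla ∩ Wei ∩ Farrukh ∩ Elena: 09:40-10:25, 11:30-14:40.
Lila ∩ Divya ∩ Ulla ∩ Wei ∩ Farrukh ∩ Elena ∩ Sam: 09:40-10:25, 11:30-14:40.
Summing the common windows: 45 + 190 = 235 minutes.

235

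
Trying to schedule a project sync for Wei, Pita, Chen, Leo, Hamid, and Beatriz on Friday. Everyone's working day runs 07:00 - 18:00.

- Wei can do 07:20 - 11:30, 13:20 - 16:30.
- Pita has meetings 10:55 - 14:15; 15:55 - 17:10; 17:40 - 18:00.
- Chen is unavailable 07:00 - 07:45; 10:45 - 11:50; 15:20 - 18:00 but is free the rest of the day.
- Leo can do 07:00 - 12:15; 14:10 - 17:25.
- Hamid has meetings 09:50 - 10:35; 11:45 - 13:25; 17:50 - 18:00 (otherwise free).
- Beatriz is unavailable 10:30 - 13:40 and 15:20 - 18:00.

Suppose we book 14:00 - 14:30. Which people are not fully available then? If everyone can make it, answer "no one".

Leo, Pita

Wei free: 07:20-11:30, 13:20-16:30.
Pita free: 07:00-10:55, 14:15-15:55, 17:10-17:40 (invert busy blocks within the working day).
Chen free: 07:45-10:45, 11:50-15:20 (invert busy blocks within the working day).
Leo free: 07:00-12:15, 14:10-17:25.
Hamid free: 07:00-09:50, 10:35-11:45, 13:25-17:50 (invert busy blocks within the working day).
Beatriz free: 07:00-10:30, 13:40-15:20 (invert busy blocks within the working day).
Wei: free for 14:00-14:30. Pita: not fully free for 14:00-14:30. Chen: free for 14:00-14:30. Leo: not fully free for 14:00-14:30. Hamid: free for 14:00-14:30. Beatriz: free for 14:00-14:30.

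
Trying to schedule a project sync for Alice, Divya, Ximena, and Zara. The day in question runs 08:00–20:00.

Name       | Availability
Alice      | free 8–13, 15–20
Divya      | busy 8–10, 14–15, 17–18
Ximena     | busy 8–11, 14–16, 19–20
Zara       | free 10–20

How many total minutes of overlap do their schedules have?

Alice free: 08:00-13:00, 15:00-20:00.
Divya free: 10:00-14:00, 15:00-17:00, 18:00-20:00 (invert busy blocks within the working day).
Ximena free: 11:00-14:00, 16:00-19:00 (invert busy blocks within the working day).
Zara free: 10:00-20:00.
Alice ∩ Divya: 10:00-13:00, 15:00-17:00, 18:00-20:00.
Alice ∩ Divya ∩ Ximena: 11:00-13:00, 16:00-17:00, 18:00-19:00.
Alice ∩ Divya ∩ Ximena ∩ Zara: 11:00-13:00, 16:00-17:00, 18:00-19:00.
Those are the intersection windows.
Summing the common windows: 120 + 60 + 60 = 240 minutes.

240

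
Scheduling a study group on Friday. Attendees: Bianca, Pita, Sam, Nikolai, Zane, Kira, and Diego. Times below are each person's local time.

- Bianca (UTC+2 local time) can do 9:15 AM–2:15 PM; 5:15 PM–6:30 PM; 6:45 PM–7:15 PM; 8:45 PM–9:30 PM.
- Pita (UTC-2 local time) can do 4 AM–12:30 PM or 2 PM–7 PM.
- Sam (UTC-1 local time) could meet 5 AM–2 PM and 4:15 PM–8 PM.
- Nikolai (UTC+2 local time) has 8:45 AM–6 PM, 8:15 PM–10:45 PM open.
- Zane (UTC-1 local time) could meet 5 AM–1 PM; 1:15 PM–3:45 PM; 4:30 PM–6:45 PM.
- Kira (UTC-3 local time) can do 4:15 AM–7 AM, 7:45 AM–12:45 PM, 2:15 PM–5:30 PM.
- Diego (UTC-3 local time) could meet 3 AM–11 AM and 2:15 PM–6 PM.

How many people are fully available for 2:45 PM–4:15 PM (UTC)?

1

Bianca in UTC: 07:15-12:15, 15:15-16:30, 16:45-17:15, 18:45-19:30 (subtract 2h to convert from UTC+2).
Pita in UTC: 06:00-14:30, 16:00-21:00 (add 2h to convert from UTC-2).
Sam in UTC: 06:00-15:00, 17:15-21:00 (add 1h to convert from UTC-1).
Nikolai in UTC: 06:45-16:00, 18:15-20:45 (subtract 2h to convert from UTC+2).
Zane in UTC: 06:00-14:00, 14:15-16:45, 17:30-19:45 (add 1h to convert from UTC-1).
Kira in UTC: 07:15-10:00, 10:45-15:45, 17:15-20:30 (add 3h to convert from UTC-3).
Diego in UTC: 06:00-14:00, 17:15-21:00 (add 3h to convert from UTC-3).
Zane can make the full 14:45-16:15 slot — that's 1.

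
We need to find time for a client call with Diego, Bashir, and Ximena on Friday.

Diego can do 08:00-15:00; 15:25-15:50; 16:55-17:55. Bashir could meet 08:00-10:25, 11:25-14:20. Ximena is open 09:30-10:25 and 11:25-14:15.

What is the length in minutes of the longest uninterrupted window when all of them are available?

Diego ∩ Bashir: 08:00-10:25, 11:25-14:20.
Diego ∩ Bashir ∩ Ximena: 09:30-10:25, 11:25-14:15.
The longest is 11:25-14:15 at 170 minutes.

170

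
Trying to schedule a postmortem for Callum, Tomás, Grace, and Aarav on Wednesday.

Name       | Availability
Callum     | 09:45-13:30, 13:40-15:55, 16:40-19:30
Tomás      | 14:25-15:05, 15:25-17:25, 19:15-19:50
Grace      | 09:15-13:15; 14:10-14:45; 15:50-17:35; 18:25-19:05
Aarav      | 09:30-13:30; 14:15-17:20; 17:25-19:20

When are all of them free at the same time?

14:25-14:45, 15:50-15:55, 16:40-17:20

Callum ∩ Tomás: 14:25-15:05, 15:25-15:55, 16:40-17:25, 19:15-19:30.
Callum ∩ Tomás ∩ Grace: 14:25-14:45, 15:50-15:55, 16:40-17:25.
Callum ∩ Tomás ∩ Grace ∩ Aarav: 14:25-14:45, 15:50-15:55, 16:40-17:20.
Those are the intersection windows.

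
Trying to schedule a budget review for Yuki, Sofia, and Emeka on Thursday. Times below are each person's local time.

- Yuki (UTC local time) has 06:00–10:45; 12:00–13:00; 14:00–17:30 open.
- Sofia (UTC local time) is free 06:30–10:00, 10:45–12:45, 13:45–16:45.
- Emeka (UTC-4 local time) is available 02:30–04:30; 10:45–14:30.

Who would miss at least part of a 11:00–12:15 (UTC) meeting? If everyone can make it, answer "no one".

Yuki in UTC: 06:00-10:45, 12:00-13:00, 14:00-17:30.
Sofia in UTC: 06:30-10:00, 10:45-12:45, 13:45-16:45.
Emeka in UTC: 06:30-08:30, 14:45-18:30 (add 4h to convert from UTC-4).
Yuki: not fully free for 11:00-12:15. Sofia: free for 11:00-12:15. Emeka: not fully free for 11:00-12:15.

Emeka, Yuki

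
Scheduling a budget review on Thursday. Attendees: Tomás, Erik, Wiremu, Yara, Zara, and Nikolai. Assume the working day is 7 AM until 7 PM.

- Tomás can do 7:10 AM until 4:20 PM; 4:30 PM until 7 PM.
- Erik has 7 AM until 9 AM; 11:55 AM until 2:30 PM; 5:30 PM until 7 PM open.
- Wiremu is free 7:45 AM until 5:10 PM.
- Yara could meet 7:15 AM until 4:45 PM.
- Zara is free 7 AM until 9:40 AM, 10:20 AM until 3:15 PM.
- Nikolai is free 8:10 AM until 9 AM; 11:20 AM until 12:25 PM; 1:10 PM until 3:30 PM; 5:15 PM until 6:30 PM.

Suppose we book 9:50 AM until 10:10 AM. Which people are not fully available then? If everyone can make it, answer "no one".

Erik, Nikolai, Zara

Tomás: free for 09:50-10:10. Erik: not fully free for 09:50-10:10. Wiremu: free for 09:50-10:10. Yara: free for 09:50-10:10. Zara: not fully free for 09:50-10:10. Nikolai: not fully free for 09:50-10:10.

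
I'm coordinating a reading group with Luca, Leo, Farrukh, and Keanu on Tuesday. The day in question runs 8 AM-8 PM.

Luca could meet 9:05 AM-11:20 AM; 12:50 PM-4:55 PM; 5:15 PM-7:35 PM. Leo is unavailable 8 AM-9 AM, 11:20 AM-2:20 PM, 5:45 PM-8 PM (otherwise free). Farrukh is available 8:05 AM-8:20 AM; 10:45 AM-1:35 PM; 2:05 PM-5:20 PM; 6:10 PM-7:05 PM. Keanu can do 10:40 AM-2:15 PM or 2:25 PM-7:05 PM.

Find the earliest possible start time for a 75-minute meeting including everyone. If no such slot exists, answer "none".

14:25

Luca free: 09:05-11:20, 12:50-16:55, 17:15-19:35.
Leo free: 09:00-11:20, 14:20-17:45 (invert busy blocks within the working day).
Farrukh free: 08:05-08:20, 10:45-13:35, 14:05-17:20, 18:10-19:05.
Keanu free: 10:40-14:15, 14:25-19:05.
Luca ∩ Leo: 09:05-11:20, 14:20-16:55, 17:15-17:45.
Luca ∩ Leo ∩ Farrukh: 10:45-11:20, 14:20-16:55, 17:15-17:20.
Luca ∩ Leo ∩ Farrukh ∩ Keanu: 10:45-11:20, 14:25-16:55, 17:15-17:20.
Those are the intersection windows.
The first common window of at least 75 minutes is 14:25-16:55, so the earliest start is 14:25.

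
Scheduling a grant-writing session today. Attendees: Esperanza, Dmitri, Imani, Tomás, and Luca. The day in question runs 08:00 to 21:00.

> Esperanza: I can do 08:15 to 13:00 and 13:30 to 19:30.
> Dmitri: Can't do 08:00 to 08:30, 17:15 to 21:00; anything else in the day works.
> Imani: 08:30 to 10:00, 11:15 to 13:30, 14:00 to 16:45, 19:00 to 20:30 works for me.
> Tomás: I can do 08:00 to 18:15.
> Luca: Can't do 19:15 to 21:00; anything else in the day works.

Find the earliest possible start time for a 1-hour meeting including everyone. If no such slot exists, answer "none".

08:30

Esperanza free: 08:15-13:00, 13:30-19:30.
Dmitri free: 08:30-17:15 (invert busy blocks within the working day).
Imani free: 08:30-10:00, 11:15-13:30, 14:00-16:45, 19:00-20:30.
Tomás free: 08:00-18:15.
Luca free: 08:00-19:15 (invert busy blocks within the working day).
Esperanza ∩ Dmitri: 08:30-13:00, 13:30-17:15.
Esperanza ∩ Dmitri ∩ Imani: 08:30-10:00, 11:15-13:00, 14:00-16:45.
Esperanza ∩ Dmitri ∩ Imani ∩ Tomás: 08:30-10:00, 11:15-13:00, 14:00-16:45.
Esperanza ∩ Dmitri ∩ Imani ∩ Tomás ∩ Luca: 08:30-10:00, 11:15-13:00, 14:00-16:45.
Those are the intersection windows.
The first common window of at least 60 minutes is 08:30-10:00, so the earliest start is 08:30.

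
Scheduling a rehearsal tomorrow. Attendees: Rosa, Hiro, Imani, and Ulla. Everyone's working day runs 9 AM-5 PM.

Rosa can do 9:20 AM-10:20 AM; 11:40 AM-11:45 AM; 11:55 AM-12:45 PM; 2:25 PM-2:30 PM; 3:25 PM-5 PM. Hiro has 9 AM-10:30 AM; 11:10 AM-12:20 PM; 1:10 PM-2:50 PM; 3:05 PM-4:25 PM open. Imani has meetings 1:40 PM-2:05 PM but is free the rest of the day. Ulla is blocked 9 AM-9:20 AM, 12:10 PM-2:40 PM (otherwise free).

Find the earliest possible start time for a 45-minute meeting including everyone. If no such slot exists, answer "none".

Rosa free: 09:20-10:20, 11:40-11:45, 11:55-12:45, 14:25-14:30, 15:25-17:00.
Hiro free: 09:00-10:30, 11:10-12:20, 13:10-14:50, 15:05-16:25.
Imani free: 09:00-13:40, 14:05-17:00 (invert busy blocks within the working day).
Ulla free: 09:20-12:10, 14:40-17:00 (invert busy blocks within the working day).
Rosa ∩ Hiro: 09:20-10:20, 11:40-11:45, 11:55-12:20, 14:25-14:30, 15:25-16:25.
Rosa ∩ Hiro ∩ Imani: 09:20-10:20, 11:40-11:45, 11:55-12:20, 14:25-14:30, 15:25-16:25.
Rosa ∩ Hiro ∩ Imani ∩ Ulla: 09:20-10:20, 11:40-11:45, 11:55-12:10, 15:25-16:25.
The first common window of at least 45 minutes is 09:20-10:20, so the earliest start is 09:20.

09:20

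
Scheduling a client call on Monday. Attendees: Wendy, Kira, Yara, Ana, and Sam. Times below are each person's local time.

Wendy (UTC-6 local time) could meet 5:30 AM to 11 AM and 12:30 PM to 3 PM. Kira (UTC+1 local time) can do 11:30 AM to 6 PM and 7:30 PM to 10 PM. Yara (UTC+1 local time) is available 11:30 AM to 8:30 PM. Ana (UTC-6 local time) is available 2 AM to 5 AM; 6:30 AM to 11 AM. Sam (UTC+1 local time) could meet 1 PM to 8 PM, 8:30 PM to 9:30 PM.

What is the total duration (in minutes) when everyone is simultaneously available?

Wendy in UTC: 11:30-17:00, 18:30-21:00 (add 6h to convert from UTC-6).
Kira in UTC: 10:30-17:00, 18:30-21:00 (subtract 1h to convert from UTC+1).
Yara in UTC: 10:30-19:30 (subtract 1h to convert from UTC+1).
Ana in UTC: 08:00-11:00, 12:30-17:00 (add 6h to convert from UTC-6).
Sam in UTC: 12:00-19:00, 19:30-20:30 (subtract 1h to convert from UTC+1).
Wendy ∩ Kira: 11:30-17:00, 18:30-21:00.
Wendy ∩ Kira ∩ Yara: 11:30-17:00, 18:30-19:30.
Wendy ∩ Kira ∩ Yara ∩ Ana: 12:30-17:00.
Wendy ∩ Kira ∩ Yara ∩ Ana ∩ Sam: 12:30-17:00.
So the common availability across everyone is 12:30-17:00.
That's a single block of 270 minutes.

270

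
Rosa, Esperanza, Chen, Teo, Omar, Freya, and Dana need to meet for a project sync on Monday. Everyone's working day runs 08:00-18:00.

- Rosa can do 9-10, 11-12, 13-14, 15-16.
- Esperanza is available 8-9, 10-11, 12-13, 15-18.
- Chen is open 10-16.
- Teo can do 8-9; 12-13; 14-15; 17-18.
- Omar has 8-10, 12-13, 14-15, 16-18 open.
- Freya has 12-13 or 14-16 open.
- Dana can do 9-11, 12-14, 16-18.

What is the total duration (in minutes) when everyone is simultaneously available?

0

Rosa ∩ Esperanza: 15:00-16:00.
Rosa ∩ Esperanza ∩ Chen: 15:00-16:00.
Rosa ∩ Esperanza ∩ Chen ∩ Teo: ∅.
Rosa ∩ Esperanza ∩ Chen ∩ Teo ∩ Omar: ∅.
Rosa ∩ Esperanza ∩ Chen ∩ Teo ∩ Omar ∩ Freya: ∅.
Rosa ∩ Esperanza ∩ Chen ∩ Teo ∩ Omar ∩ Freya ∩ Dana: ∅.
There is no time when everyone is free.
There is no common window, so the total is 0 minutes.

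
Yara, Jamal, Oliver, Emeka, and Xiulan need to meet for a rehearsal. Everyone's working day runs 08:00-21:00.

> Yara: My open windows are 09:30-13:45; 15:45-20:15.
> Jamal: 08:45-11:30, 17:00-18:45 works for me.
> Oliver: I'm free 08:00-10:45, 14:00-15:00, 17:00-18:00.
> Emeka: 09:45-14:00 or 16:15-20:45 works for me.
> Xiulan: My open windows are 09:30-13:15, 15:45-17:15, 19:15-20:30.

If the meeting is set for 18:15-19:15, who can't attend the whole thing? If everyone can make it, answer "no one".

Jamal, Oliver, Xiulan

Yara: free for 18:15-19:15. Jamal: not fully free for 18:15-19:15. Oliver: not fully free for 18:15-19:15. Emeka: free for 18:15-19:15. Xiulan: not fully free for 18:15-19:15.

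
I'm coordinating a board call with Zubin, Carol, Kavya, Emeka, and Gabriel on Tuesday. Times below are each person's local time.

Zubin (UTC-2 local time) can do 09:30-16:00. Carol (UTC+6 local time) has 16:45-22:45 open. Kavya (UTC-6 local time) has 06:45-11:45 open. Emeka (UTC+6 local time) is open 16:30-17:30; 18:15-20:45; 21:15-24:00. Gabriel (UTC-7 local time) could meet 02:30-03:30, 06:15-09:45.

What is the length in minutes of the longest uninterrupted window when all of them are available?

Zubin in UTC: 11:30-18:00 (add 2h to convert from UTC-2).
Carol in UTC: 10:45-16:45 (subtract 6h to convert from UTC+6).
Kavya in UTC: 12:45-17:45 (add 6h to convert from UTC-6).
Emeka in UTC: 10:30-11:30, 12:15-14:45, 15:15-18:00 (subtract 6h to convert from UTC+6).
Gabriel in UTC: 09:30-10:30, 13:15-16:45 (add 7h to convert from UTC-7).
Zubin ∩ Carol: 11:30-16:45.
Zubin ∩ Carol ∩ Kavya: 12:45-16:45.
Zubin ∩ Carol ∩ Kavya ∩ Emeka: 12:45-14:45, 15:15-16:45.
Zubin ∩ Carol ∩ Kavya ∩ Emeka ∩ Gabriel: 13:15-14:45, 15:15-16:45.
Those are the intersection windows.
The longest is 13:15-14:45 at 90 minutes.

90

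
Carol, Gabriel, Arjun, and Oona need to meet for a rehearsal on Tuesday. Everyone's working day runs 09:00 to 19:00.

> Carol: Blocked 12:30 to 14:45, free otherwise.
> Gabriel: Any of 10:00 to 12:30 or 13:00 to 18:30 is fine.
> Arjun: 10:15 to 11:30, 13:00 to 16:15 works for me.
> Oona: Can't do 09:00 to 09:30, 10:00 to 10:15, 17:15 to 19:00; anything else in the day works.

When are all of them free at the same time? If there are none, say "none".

Carol free: 09:00-12:30, 14:45-19:00 (invert busy blocks within the working day).
Gabriel free: 10:00-12:30, 13:00-18:30.
Arjun free: 10:15-11:30, 13:00-16:15.
Oona free: 09:30-10:00, 10:15-17:15 (invert busy blocks within the working day).
Carol ∩ Gabriel: 10:00-12:30, 14:45-18:30.
Carol ∩ Gabriel ∩ Arjun: 10:15-11:30, 14:45-16:15.
Carol ∩ Gabriel ∩ Arjun ∩ Oona: 10:15-11:30, 14:45-16:15.
So the common availability across everyone is 10:15-11:30, 14:45-16:15.

10:15-11:30, 14:45-16:15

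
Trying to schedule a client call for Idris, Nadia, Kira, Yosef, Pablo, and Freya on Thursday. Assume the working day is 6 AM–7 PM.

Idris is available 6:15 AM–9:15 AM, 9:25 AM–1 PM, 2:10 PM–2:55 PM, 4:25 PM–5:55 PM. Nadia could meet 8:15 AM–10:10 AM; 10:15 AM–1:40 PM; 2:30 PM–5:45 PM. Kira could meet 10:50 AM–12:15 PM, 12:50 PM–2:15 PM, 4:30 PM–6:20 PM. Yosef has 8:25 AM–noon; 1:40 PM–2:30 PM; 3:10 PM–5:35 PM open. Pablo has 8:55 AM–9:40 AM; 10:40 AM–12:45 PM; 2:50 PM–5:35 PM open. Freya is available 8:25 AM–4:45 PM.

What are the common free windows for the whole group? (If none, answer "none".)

10:50-12:00, 16:30-16:45

Idris ∩ Nadia: 08:15-09:15, 09:25-10:10, 10:15-13:00, 14:30-14:55, 16:25-17:45.
Idris ∩ Nadia ∩ Kira: 10:50-12:15, 12:50-13:00, 16:30-17:45.
Idris ∩ Nadia ∩ Kira ∩ Yosef: 10:50-12:00, 16:30-17:35.
Idris ∩ Nadia ∩ Kira ∩ Yosef ∩ Pablo: 10:50-12:00, 16:30-17:35.
Idris ∩ Nadia ∩ Kira ∩ Yosef ∩ Pablo ∩ Freya: 10:50-12:00, 16:30-16:45.
Those are the intersection windows.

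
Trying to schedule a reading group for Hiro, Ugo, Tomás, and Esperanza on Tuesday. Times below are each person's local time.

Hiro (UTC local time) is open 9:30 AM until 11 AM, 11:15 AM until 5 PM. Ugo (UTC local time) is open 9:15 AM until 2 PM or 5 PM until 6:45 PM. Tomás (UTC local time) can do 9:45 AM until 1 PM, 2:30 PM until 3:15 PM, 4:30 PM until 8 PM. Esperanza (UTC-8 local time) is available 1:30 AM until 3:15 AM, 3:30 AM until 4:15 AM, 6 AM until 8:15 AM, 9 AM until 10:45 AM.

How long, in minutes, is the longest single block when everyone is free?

75

Hiro in UTC: 09:30-11:00, 11:15-17:00.
Ugo in UTC: 09:15-14:00, 17:00-18:45.
Tomás in UTC: 09:45-13:00, 14:30-15:15, 16:30-20:00.
Esperanza in UTC: 09:30-11:15, 11:30-12:15, 14:00-16:15, 17:00-18:45 (add 8h to convert from UTC-8).
Hiro ∩ Ugo: 09:30-11:00, 11:15-14:00.
Hiro ∩ Ugo ∩ Tomás: 09:45-11:00, 11:15-13:00.
Hiro ∩ Ugo ∩ Tomás ∩ Esperanza: 09:45-11:00, 11:30-12:15.
The longest is 09:45-11:00 at 75 minutes.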